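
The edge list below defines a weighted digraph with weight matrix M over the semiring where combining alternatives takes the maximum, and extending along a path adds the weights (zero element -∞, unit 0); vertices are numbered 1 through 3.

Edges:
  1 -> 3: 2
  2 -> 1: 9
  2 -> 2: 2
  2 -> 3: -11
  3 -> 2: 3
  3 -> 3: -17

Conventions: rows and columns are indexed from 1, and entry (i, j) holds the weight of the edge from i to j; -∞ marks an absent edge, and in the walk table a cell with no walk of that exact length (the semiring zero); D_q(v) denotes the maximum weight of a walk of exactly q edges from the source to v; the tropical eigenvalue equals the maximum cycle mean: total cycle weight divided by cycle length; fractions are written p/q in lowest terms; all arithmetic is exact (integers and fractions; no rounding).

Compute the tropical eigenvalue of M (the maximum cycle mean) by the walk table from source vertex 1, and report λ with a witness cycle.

q=0: [0, -∞, -∞]
q=1: [-∞, -∞, 2]
q=2: [-∞, 5, -15]
q=3: [14, 7, -6]
Optimal cycle mean attained by: cycle 1->3->2->1, total 2 + 3 + 9, length 3.
Answer: λ = 14/3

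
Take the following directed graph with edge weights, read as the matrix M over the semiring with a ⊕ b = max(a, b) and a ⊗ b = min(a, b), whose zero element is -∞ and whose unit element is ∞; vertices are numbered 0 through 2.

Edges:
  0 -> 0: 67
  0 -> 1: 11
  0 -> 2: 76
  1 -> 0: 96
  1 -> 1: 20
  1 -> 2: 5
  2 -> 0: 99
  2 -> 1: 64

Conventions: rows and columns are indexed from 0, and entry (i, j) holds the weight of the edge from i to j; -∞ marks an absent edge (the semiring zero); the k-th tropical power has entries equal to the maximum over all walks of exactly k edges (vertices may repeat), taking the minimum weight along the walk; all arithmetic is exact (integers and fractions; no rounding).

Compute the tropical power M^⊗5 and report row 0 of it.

M^⊗2:
  [76, 64, 67]
  [67, 20, 76]
  [67, 20, 76]
M^⊗3:
  [67, 64, 76]
  [76, 64, 67]
  [76, 64, 67]
M^⊗4:
  [76, 64, 67]
  [67, 64, 76]
  [67, 64, 76]
M^⊗5:
  [67, 64, 76]
  [76, 64, 67]
  [76, 64, 67]
Answer: row 0 of M^⊗5 = [67, 64, 76]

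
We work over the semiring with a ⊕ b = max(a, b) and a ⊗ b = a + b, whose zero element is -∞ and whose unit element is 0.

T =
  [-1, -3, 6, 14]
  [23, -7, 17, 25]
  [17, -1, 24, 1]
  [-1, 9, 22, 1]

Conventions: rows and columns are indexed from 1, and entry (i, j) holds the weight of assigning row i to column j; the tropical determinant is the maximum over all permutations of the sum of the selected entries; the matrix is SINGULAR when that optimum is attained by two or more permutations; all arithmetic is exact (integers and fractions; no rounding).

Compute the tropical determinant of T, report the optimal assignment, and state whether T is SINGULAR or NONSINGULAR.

σ = (1, 2, 3, 4): (-1) + (-7) + 24 + 1 = 17
σ = (1, 2, 4, 3): (-1) + (-7) + 1 + 22 = 15
σ = (1, 3, 2, 4): (-1) + 17 + (-1) + 1 = 16
σ = (1, 3, 4, 2): (-1) + 17 + 1 + 9 = 26
σ = (1, 4, 2, 3): (-1) + 25 + (-1) + 22 = 45
σ = (1, 4, 3, 2): (-1) + 25 + 24 + 9 = 57
σ = (2, 1, 3, 4): (-3) + 23 + 24 + 1 = 45
σ = (2, 1, 4, 3): (-3) + 23 + 1 + 22 = 43
σ = (2, 3, 1, 4): (-3) + 17 + 17 + 1 = 32
σ = (2, 3, 4, 1): (-3) + 17 + 1 + (-1) = 14
σ = (2, 4, 1, 3): (-3) + 25 + 17 + 22 = 61
σ = (2, 4, 3, 1): (-3) + 25 + 24 + (-1) = 45
σ = (3, 1, 2, 4): 6 + 23 + (-1) + 1 = 29
σ = (3, 1, 4, 2): 6 + 23 + 1 + 9 = 39
σ = (3, 2, 1, 4): 6 + (-7) + 17 + 1 = 17
σ = (3, 2, 4, 1): 6 + (-7) + 1 + (-1) = -1
σ = (3, 4, 1, 2): 6 + 25 + 17 + 9 = 57
σ = (3, 4, 2, 1): 6 + 25 + (-1) + (-1) = 29
σ = (4, 1, 2, 3): 14 + 23 + (-1) + 22 = 58
σ = (4, 1, 3, 2): 14 + 23 + 24 + 9 = 70
σ = (4, 2, 1, 3): 14 + (-7) + 17 + 22 = 46
σ = (4, 2, 3, 1): 14 + (-7) + 24 + (-1) = 30
σ = (4, 3, 1, 2): 14 + 17 + 17 + 9 = 57
σ = (4, 3, 2, 1): 14 + 17 + (-1) + (-1) = 29
Optimal value attained by: σ = (4, 1, 3, 2).
Answer: det⊕(T) = 70; verdict: NONSINGULAR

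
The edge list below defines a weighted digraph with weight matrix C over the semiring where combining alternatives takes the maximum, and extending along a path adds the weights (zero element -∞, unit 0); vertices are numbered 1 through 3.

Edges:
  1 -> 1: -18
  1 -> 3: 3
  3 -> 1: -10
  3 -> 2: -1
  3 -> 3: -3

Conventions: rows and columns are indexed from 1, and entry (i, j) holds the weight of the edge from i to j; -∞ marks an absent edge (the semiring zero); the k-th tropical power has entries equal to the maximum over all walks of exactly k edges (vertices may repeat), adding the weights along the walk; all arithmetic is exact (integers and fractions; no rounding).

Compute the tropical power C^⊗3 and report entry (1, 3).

C^⊗2:
  [-7, 2, 0]
  [-∞, -∞, -∞]
  [-13, -4, -6]
C^⊗3:
  [-10, -1, -3]
  [-∞, -∞, -∞]
  [-16, -7, -9]
Key observation: the optimum is the walk 1->3->3->3, with weight 3 + (-3) + (-3) = -3.
Optimal value attained by: walk 1->3->3->3.
Answer: (C^⊗3)[1][3] = -3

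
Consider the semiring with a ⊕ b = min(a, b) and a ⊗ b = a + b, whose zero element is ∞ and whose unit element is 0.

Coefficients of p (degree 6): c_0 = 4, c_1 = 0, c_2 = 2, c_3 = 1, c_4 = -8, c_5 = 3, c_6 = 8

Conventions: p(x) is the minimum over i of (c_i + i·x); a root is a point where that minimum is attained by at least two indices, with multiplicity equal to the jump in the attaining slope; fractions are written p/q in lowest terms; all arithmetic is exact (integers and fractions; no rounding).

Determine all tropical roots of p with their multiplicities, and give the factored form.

hull edge (i=0, c=4) to (i=1, c=0): slope -4, span 1
hull edge (i=1, c=0) to (i=4, c=-8): slope -8/3, span 3
hull edge (i=4, c=-8) to (i=6, c=8): slope 8, span 2
Factored form: p(x) = 8 ⊗ (x ⊕ (-8)) ⊗ (x ⊕ (-8)) ⊗ (x ⊕ 8/3) ⊗ (x ⊕ 8/3) ⊗ (x ⊕ 8/3) ⊗ (x ⊕ 4)
Answer: roots = -8 (mult 2), 8/3 (mult 3), 4 (mult 1)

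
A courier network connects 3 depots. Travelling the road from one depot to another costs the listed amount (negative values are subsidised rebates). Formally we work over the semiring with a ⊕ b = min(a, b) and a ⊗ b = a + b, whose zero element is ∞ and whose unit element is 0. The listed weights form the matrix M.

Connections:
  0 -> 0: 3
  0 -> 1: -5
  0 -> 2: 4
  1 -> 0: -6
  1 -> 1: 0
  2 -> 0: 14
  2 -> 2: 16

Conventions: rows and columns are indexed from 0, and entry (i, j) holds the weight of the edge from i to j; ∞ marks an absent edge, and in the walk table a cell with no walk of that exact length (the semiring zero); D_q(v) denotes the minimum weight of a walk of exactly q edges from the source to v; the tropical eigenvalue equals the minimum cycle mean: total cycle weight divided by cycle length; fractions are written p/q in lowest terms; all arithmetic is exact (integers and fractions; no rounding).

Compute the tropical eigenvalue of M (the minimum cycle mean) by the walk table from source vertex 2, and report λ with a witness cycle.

q=0: [∞, ∞, 0]
q=1: [14, ∞, 16]
q=2: [17, 9, 18]
q=3: [3, 9, 21]
Optimal cycle mean attained by: cycle 0->1->0, total (-5) + (-6), length 2.
Answer: λ = -11/2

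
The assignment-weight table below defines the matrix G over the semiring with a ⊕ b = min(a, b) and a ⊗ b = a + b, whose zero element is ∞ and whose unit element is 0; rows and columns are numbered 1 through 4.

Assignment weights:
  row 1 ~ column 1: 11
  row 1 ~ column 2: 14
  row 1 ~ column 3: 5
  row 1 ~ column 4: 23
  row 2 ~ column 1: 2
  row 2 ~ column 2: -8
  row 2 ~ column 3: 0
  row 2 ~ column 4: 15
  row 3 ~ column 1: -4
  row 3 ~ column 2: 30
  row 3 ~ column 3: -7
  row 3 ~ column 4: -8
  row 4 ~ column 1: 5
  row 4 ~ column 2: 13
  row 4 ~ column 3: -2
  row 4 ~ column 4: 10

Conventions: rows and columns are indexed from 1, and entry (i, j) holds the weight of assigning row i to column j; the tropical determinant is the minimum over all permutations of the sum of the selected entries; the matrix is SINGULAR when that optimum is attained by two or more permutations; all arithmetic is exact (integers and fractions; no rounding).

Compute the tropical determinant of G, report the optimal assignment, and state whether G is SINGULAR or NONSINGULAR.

σ = (1, 2, 3, 4): 11 + (-8) + (-7) + 10 = 6
σ = (1, 2, 4, 3): 11 + (-8) + (-8) + (-2) = -7
σ = (1, 3, 2, 4): 11 + 0 + 30 + 10 = 51
σ = (1, 3, 4, 2): 11 + 0 + (-8) + 13 = 16
σ = (1, 4, 2, 3): 11 + 15 + 30 + (-2) = 54
σ = (1, 4, 3, 2): 11 + 15 + (-7) + 13 = 32
σ = (2, 1, 3, 4): 14 + 2 + (-7) + 10 = 19
σ = (2, 1, 4, 3): 14 + 2 + (-8) + (-2) = 6
σ = (2, 3, 1, 4): 14 + 0 + (-4) + 10 = 20
σ = (2, 3, 4, 1): 14 + 0 + (-8) + 5 = 11
σ = (2, 4, 1, 3): 14 + 15 + (-4) + (-2) = 23
σ = (2, 4, 3, 1): 14 + 15 + (-7) + 5 = 27
σ = (3, 1, 2, 4): 5 + 2 + 30 + 10 = 47
σ = (3, 1, 4, 2): 5 + 2 + (-8) + 13 = 12
σ = (3, 2, 1, 4): 5 + (-8) + (-4) + 10 = 3
σ = (3, 2, 4, 1): 5 + (-8) + (-8) + 5 = -6
σ = (3, 4, 1, 2): 5 + 15 + (-4) + 13 = 29
σ = (3, 4, 2, 1): 5 + 15 + 30 + 5 = 55
σ = (4, 1, 2, 3): 23 + 2 + 30 + (-2) = 53
σ = (4, 1, 3, 2): 23 + 2 + (-7) + 13 = 31
σ = (4, 2, 1, 3): 23 + (-8) + (-4) + (-2) = 9
σ = (4, 2, 3, 1): 23 + (-8) + (-7) + 5 = 13
σ = (4, 3, 1, 2): 23 + 0 + (-4) + 13 = 32
σ = (4, 3, 2, 1): 23 + 0 + 30 + 5 = 58
Optimal value attained by: σ = (1, 2, 4, 3).
Answer: det⊕(G) = -7; verdict: NONSINGULAR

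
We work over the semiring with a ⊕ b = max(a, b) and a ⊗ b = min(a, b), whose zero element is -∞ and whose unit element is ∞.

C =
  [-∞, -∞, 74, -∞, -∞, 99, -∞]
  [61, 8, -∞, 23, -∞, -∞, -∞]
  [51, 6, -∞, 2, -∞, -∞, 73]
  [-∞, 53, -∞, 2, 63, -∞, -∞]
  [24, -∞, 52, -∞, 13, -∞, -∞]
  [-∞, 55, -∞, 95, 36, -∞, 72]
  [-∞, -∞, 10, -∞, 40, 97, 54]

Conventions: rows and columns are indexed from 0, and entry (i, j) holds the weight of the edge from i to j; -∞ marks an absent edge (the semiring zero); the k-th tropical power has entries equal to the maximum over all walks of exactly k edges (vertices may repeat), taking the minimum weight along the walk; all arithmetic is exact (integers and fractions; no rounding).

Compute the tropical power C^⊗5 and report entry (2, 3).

C^⊗2:
  [51, 55, -∞, 95, 36, -∞, 73]
  [8, 23, 61, 8, 23, 61, -∞]
  [6, 6, 51, 6, 40, 73, 54]
  [53, 8, 52, 23, 13, -∞, -∞]
  [51, 6, 24, 2, 13, 24, 52]
  [55, 53, 36, 23, 63, 72, 54]
  [24, 55, 40, 95, 40, 54, 72]
C^⊗3:
  [55, 53, 51, 23, 63, 73, 54]
  [51, 55, 23, 61, 36, 8, 61]
  [51, 55, 40, 73, 40, 54, 72]
  [51, 23, 53, 8, 23, 53, 52]
  [24, 24, 51, 24, 40, 52, 52]
  [53, 55, 55, 72, 40, 55, 72]
  [55, 54, 40, 54, 63, 72, 54]
C^⊗4:
  [53, 55, 55, 73, 40, 55, 72]
  [55, 53, 51, 23, 61, 61, 54]
  [55, 54, 51, 54, 63, 72, 54]
  [51, 53, 51, 53, 40, 52, 53]
  [51, 52, 40, 52, 40, 52, 52]
  [55, 55, 53, 55, 63, 72, 55]
  [54, 55, 55, 72, 54, 55, 72]
C^⊗5:
  [55, 55, 53, 55, 63, 72, 55]
  [53, 55, 55, 61, 40, 55, 61]
  [54, 55, 55, 72, 54, 55, 72]
  [53, 53, 51, 52, 53, 53, 53]
  [52, 52, 51, 52, 52, 52, 52]
  [55, 55, 55, 72, 55, 55, 72]
  [55, 55, 54, 55, 63, 72, 55]
Key observation: the optimum is the walk 2->6->5->6->5->3, with weight 73 min 97 min 72 min 97 min 95 = 72.
Optimal value attained by: walk 2->6->5->6->5->3.
Answer: (C^⊗5)[2][3] = 72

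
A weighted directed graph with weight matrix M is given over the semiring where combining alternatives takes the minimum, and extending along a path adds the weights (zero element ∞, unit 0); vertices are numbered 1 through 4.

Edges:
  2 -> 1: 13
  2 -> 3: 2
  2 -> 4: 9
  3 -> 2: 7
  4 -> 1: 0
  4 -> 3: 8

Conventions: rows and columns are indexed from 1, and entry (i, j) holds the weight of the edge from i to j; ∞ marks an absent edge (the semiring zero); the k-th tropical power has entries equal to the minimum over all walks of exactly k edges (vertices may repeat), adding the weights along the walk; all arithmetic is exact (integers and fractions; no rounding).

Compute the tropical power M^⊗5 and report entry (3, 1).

M^⊗2:
  [∞, ∞, ∞, ∞]
  [9, 9, 17, ∞]
  [20, ∞, 9, 16]
  [∞, 15, ∞, ∞]
M^⊗3:
  [∞, ∞, ∞, ∞]
  [22, 24, 11, 18]
  [16, 16, 24, ∞]
  [28, ∞, 17, 24]
M^⊗4:
  [∞, ∞, ∞, ∞]
  [18, 18, 26, 33]
  [29, 31, 18, 25]
  [24, 24, 32, ∞]
M^⊗5:
  [∞, ∞, ∞, ∞]
  [31, 33, 20, 27]
  [25, 25, 33, 40]
  [37, 39, 26, 33]
Key observation: the optimum is the walk 3->2->3->2->4->1, with weight 7 + 2 + 7 + 9 + 0 = 25.
Optimal value attained by: walk 3->2->3->2->4->1.
Answer: (M^⊗5)[3][1] = 25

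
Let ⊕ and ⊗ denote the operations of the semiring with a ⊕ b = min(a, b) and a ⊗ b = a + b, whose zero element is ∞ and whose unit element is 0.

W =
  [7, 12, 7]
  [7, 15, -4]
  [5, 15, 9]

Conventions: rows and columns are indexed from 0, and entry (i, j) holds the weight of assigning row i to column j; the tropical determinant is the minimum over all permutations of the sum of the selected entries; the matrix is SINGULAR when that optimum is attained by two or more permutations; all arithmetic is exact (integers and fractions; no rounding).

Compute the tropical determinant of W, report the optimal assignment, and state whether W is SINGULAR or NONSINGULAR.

σ = (0, 1, 2): 7 + 15 + 9 = 31
σ = (0, 2, 1): 7 + (-4) + 15 = 18
σ = (1, 0, 2): 12 + 7 + 9 = 28
σ = (1, 2, 0): 12 + (-4) + 5 = 13
σ = (2, 0, 1): 7 + 7 + 15 = 29
σ = (2, 1, 0): 7 + 15 + 5 = 27
Optimal value attained by: σ = (1, 2, 0).
Answer: det⊕(W) = 13; verdict: NONSINGULAR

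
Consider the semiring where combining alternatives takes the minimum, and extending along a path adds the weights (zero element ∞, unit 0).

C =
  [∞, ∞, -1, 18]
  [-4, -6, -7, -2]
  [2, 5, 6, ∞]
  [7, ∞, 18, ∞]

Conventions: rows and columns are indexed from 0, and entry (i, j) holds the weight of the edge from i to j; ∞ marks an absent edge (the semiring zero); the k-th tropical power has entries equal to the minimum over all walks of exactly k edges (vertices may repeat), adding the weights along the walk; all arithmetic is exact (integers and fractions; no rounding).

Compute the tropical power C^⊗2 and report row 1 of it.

C^⊗2:
  [1, 4, 5, ∞]
  [-10, -12, -13, -8]
  [1, -1, -2, 3]
  [20, 23, 6, 25]
Answer: row 1 of C^⊗2 = [-10, -12, -13, -8]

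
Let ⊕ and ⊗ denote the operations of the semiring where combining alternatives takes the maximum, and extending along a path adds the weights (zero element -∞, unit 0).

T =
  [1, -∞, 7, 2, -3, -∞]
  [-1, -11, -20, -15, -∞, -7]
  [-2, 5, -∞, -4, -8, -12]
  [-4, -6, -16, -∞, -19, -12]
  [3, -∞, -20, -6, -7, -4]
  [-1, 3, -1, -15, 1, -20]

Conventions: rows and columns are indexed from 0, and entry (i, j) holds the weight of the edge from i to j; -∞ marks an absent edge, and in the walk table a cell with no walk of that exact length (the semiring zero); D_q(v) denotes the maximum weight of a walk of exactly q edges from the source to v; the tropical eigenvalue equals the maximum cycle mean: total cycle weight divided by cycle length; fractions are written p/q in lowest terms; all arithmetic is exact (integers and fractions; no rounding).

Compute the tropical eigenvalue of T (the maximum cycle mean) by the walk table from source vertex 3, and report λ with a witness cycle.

q=0: [-∞, -∞, -∞, 0, -∞, -∞]
q=1: [-4, -6, -16, -∞, -19, -12]
q=2: [-3, -9, 3, -2, -7, -13]
q=3: [1, 8, 4, -1, -5, -9]
q=4: [7, 9, 8, 3, -2, 1]
q=5: [8, 13, 14, 9, 4, 2]
q=6: [12, 19, 15, 10, 6, 6]
Optimal cycle mean attained by: cycle 0->2->1->0, total 7 + 5 + (-1), length 3.
Answer: λ = 11/3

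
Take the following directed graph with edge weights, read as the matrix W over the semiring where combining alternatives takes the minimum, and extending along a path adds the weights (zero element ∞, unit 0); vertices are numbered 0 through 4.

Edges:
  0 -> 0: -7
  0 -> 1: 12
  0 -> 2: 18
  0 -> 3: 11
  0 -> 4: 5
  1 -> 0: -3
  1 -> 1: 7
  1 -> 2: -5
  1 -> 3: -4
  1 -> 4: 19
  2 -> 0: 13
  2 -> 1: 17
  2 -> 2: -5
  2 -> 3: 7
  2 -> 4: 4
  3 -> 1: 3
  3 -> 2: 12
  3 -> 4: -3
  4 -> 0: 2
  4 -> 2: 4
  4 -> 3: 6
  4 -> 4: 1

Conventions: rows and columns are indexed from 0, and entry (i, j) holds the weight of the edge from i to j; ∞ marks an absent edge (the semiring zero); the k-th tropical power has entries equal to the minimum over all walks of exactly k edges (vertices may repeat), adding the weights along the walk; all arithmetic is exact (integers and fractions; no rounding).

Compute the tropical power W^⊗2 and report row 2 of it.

W^⊗2:
  [-14, 5, 7, 4, -2]
  [-10, -1, -10, 2, -7]
  [6, 10, -10, 2, -1]
  [-1, 10, -2, -1, -2]
  [-5, 9, -1, 7, 2]
Answer: row 2 of W^⊗2 = [6, 10, -10, 2, -1]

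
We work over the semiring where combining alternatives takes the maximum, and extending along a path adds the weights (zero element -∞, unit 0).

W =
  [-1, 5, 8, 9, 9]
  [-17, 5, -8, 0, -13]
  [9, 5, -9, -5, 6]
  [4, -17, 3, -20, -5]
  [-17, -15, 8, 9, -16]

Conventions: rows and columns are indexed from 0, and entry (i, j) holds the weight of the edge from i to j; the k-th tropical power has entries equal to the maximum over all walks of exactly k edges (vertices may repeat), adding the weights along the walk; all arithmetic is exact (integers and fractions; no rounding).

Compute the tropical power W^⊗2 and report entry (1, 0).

W^⊗2:
  [17, 13, 17, 18, 14]
  [4, 10, 3, 5, -2]
  [8, 14, 17, 18, 18]
  [12, 9, 12, 13, 13]
  [17, 13, 12, 3, 14]
Key observation: the optimum is the walk 1->3->0, with weight 0 + 4 = 4.
Optimal value attained by: walk 1->3->0.
Answer: (W^⊗2)[1][0] = 4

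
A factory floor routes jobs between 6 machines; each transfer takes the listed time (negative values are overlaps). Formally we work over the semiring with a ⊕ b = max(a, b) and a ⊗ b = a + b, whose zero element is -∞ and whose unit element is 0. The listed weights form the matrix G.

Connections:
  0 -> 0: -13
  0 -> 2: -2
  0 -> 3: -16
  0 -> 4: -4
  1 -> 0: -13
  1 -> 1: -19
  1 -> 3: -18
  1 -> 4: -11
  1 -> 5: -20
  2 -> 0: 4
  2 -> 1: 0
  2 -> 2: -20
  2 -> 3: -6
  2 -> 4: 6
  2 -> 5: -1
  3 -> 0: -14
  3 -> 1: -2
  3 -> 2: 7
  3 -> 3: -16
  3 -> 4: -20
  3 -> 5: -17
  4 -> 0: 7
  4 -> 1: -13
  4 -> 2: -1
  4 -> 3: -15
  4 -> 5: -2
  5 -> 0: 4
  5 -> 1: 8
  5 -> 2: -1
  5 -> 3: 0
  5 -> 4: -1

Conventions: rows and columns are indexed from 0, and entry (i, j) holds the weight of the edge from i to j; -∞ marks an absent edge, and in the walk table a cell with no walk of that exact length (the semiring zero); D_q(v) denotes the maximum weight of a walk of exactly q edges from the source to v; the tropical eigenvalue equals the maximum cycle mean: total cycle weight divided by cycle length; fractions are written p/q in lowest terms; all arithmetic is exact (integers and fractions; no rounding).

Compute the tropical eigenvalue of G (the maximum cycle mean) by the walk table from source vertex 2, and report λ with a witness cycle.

q=0: [-∞, -∞, 0, -∞, -∞, -∞]
q=1: [4, 0, -20, -6, 6, -1]
q=2: [13, 7, 5, -1, 0, 4]
q=3: [9, 12, 11, 4, 11, 4]
q=4: [18, 12, 11, 5, 17, 10]
q=5: [24, 18, 16, 10, 17, 15]
q=6: [24, 23, 22, 15, 22, 15]
Optimal cycle mean attained by: cycle 0->2->4->0, total (-2) + 6 + 7, length 3.
Answer: λ = 11/3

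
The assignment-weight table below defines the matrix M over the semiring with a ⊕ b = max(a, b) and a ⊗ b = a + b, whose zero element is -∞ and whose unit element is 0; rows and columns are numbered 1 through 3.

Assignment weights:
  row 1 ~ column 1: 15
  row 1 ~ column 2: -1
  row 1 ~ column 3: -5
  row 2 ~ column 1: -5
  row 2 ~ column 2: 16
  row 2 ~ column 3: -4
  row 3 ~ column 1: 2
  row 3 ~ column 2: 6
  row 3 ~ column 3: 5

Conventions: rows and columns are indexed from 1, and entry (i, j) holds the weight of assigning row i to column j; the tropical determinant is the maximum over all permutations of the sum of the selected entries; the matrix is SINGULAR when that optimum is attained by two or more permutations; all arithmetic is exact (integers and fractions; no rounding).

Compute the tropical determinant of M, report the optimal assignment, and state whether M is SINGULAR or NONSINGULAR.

σ = (1, 2, 3): 15 + 16 + 5 = 36
σ = (1, 3, 2): 15 + (-4) + 6 = 17
σ = (2, 1, 3): (-1) + (-5) + 5 = -1
σ = (2, 3, 1): (-1) + (-4) + 2 = -3
σ = (3, 1, 2): (-5) + (-5) + 6 = -4
σ = (3, 2, 1): (-5) + 16 + 2 = 13
Optimal value attained by: σ = (1, 2, 3).
Answer: det⊕(M) = 36; verdict: NONSINGULAR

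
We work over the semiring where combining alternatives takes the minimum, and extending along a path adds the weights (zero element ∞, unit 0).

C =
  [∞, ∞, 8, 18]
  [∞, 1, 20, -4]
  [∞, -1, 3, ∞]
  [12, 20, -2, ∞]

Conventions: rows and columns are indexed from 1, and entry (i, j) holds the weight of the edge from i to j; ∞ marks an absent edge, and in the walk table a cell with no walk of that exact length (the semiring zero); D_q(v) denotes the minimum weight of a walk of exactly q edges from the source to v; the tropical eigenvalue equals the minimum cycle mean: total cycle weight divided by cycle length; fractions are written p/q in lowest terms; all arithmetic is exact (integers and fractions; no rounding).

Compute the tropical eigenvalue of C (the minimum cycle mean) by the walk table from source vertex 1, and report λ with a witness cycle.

q=0: [0, ∞, ∞, ∞]
q=1: [∞, ∞, 8, 18]
q=2: [30, 7, 11, ∞]
q=3: [∞, 8, 14, 3]
q=4: [15, 9, 1, 4]
Optimal cycle mean attained by: cycle 2->4->3->2, total (-4) + (-2) + (-1), length 3.
Answer: λ = -7/3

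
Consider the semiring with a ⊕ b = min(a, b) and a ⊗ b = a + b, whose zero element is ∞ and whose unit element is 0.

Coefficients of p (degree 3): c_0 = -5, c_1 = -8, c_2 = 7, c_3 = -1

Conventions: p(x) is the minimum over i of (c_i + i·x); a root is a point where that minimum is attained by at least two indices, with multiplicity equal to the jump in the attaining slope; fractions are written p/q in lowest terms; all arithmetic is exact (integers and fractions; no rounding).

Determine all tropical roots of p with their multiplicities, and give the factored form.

hull edge (i=0, c=-5) to (i=1, c=-8): slope -3, span 1
hull edge (i=1, c=-8) to (i=3, c=-1): slope 7/2, span 2
Factored form: p(x) = -1 ⊗ (x ⊕ (-7/2)) ⊗ (x ⊕ (-7/2)) ⊗ (x ⊕ 3)
Answer: roots = -7/2 (mult 2), 3 (mult 1)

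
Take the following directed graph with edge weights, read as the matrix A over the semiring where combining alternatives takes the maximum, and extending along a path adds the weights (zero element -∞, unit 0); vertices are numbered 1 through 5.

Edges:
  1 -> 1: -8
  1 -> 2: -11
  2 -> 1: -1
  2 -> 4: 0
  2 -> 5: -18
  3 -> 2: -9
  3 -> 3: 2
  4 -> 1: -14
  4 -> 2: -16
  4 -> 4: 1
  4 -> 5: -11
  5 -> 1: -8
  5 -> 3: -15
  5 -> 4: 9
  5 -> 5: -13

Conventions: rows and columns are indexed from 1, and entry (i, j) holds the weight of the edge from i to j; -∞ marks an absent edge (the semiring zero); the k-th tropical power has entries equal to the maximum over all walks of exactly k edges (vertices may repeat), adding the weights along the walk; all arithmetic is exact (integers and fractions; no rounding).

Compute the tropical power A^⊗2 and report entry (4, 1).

A^⊗2:
  [-12, -19, -∞, -11, -29]
  [-9, -12, -33, 1, -11]
  [-10, -7, 4, -9, -27]
  [-13, -15, -26, 2, -10]
  [-5, -7, -13, 10, -2]
Key observation: the optimum is the walk 4->4->1, with weight 1 + (-14) = -13.
Optimal value attained by: walk 4->4->1.
Answer: (A^⊗2)[4][1] = -13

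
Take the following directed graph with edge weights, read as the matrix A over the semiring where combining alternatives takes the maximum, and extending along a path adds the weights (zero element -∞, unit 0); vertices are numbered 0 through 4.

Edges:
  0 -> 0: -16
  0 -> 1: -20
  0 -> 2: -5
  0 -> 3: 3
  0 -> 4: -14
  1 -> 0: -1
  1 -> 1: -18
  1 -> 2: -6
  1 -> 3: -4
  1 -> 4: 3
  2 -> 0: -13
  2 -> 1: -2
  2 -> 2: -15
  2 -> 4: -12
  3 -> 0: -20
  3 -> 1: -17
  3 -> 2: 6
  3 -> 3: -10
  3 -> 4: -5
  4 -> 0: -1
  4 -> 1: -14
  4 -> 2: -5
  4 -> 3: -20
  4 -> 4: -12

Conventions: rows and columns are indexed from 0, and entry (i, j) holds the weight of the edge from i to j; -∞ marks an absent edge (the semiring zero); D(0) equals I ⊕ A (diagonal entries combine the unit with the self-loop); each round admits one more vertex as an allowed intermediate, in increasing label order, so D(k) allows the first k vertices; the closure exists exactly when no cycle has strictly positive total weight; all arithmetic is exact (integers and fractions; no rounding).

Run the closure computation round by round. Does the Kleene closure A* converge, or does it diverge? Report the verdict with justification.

D(0):
  [0, -20, -5, 3, -14]
  [-1, 0, -6, -4, 3]
  [-13, -2, 0, -∞, -12]
  [-20, -17, 6, 0, -5]
  [-1, -14, -5, -20, 0]
D(1):
  [0, -20, -5, 3, -14]
  [-1, 0, -6, 2, 3]
  [-13, -2, 0, -10, -12]
  [-20, -17, 6, 0, -5]
  [-1, -14, -5, 2, 0]
D(2):
  [0, -20, -5, 3, -14]
  [-1, 0, -6, 2, 3]
  [-3, -2, 0, 0, 1]
  [-18, -17, 6, 0, -5]
  [-1, -14, -5, 2, 0]
Detection: at round 3, diagonal entry (3, 3) turns strictly positive.
Key observation: the cycle 3->2->1->0->3 has total weight 6 + (-2) + (-1) + 3, which is strictly positive.
Answer: DIVERGES — positive cycle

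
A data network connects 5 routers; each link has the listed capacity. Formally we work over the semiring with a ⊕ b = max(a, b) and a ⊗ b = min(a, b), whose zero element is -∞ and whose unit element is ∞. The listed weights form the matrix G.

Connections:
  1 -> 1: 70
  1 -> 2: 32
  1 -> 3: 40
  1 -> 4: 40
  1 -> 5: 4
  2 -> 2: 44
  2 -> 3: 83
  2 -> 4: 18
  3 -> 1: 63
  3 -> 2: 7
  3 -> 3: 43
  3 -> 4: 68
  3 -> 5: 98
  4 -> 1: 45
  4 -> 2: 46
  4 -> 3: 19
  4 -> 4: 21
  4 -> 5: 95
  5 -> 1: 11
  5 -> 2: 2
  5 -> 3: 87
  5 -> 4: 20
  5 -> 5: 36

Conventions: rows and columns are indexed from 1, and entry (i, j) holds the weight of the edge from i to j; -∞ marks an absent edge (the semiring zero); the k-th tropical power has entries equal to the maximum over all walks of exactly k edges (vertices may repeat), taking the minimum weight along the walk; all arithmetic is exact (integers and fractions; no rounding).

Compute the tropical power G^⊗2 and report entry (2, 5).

G^⊗2:
  [70, 40, 40, 40, 40]
  [63, 44, 44, 68, 83]
  [63, 46, 87, 43, 68]
  [45, 44, 87, 40, 36]
  [63, 20, 43, 68, 87]
Key observation: the optimum is the walk 2->3->5, with weight 83 min 98 = 83.
Optimal value attained by: walk 2->3->5.
Answer: (G^⊗2)[2][5] = 83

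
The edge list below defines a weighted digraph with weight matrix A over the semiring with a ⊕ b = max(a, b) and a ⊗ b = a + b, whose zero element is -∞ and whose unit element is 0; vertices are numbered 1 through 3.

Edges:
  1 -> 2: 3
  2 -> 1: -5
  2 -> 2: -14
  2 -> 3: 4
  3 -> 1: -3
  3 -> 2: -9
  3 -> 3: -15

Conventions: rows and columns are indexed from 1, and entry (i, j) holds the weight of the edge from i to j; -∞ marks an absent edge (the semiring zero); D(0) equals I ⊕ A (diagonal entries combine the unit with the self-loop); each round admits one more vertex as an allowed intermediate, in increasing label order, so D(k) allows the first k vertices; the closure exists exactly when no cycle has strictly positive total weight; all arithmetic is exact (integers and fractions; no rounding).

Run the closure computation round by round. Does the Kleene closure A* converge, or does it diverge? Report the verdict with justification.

D(0):
  [0, 3, -∞]
  [-5, 0, 4]
  [-3, -9, 0]
D(1):
  [0, 3, -∞]
  [-5, 0, 4]
  [-3, 0, 0]
Detection: at round 2, diagonal entry (3, 3) turns strictly positive.
Key observation: the cycle 3->1->2->3 has total weight (-3) + 3 + 4, which is strictly positive.
Answer: DIVERGES — positive cycle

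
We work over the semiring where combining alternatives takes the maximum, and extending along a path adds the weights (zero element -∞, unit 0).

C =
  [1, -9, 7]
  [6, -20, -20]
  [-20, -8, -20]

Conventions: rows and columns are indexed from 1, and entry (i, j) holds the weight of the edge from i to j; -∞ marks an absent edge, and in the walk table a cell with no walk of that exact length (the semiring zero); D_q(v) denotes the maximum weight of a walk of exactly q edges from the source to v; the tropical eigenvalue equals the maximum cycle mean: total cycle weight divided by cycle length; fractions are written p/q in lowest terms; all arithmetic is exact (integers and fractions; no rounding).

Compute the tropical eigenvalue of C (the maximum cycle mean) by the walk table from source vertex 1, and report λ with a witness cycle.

q=0: [0, -∞, -∞]
q=1: [1, -9, 7]
q=2: [2, -1, 8]
q=3: [5, 0, 9]
Optimal cycle mean attained by: cycle 1->3->2->1, total 7 + (-8) + 6, length 3.
Answer: λ = 5/3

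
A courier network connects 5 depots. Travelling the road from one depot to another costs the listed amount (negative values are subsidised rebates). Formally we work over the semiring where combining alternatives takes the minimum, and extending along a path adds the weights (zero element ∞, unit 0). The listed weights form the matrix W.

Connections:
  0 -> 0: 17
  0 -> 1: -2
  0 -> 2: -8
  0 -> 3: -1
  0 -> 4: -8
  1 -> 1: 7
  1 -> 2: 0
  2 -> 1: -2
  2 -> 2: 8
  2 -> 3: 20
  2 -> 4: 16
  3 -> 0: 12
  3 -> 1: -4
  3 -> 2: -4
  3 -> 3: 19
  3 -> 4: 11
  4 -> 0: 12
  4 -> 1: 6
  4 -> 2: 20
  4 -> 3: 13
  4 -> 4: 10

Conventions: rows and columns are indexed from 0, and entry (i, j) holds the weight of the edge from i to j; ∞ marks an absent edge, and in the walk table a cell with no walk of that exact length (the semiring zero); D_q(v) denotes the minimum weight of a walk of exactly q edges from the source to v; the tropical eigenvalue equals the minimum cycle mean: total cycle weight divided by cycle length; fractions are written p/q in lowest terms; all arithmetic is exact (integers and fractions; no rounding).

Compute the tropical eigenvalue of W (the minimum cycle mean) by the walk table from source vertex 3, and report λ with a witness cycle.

q=0: [∞, ∞, ∞, 0, ∞]
q=1: [12, -4, -4, 19, 11]
q=2: [23, -6, -4, 11, 4]
q=3: [16, -6, -6, 16, 12]
q=4: [24, -8, -6, 14, 8]
q=5: [20, -8, -8, 14, 10]
Optimal cycle mean attained by: cycle 1->2->1, total 0 + (-2), length 2.
Answer: λ = -1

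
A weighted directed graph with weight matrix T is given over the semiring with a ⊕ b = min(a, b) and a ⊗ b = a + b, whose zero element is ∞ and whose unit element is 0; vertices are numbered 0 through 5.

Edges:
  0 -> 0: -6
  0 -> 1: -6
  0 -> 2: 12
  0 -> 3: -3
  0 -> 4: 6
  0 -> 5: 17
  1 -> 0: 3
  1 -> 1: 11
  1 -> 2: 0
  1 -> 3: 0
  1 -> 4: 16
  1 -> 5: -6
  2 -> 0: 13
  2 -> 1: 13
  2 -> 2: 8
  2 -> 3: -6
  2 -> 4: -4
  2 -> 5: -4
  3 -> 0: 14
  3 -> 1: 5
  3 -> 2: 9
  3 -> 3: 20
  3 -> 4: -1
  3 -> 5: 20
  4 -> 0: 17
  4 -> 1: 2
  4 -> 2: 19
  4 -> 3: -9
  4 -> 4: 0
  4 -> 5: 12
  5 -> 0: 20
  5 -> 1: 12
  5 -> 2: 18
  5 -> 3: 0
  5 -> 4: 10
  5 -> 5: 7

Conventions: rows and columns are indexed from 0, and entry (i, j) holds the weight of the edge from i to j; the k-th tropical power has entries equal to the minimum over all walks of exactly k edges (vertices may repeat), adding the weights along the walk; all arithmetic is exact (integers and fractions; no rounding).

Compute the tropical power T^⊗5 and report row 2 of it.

T^⊗2:
  [-12, -12, -6, -9, -4, -12]
  [-3, -3, 8, -6, -4, -4]
  [7, -2, 3, -13, -7, 3]
  [8, 1, 5, -10, -1, -1]
  [5, -4, 0, -9, -10, -4]
  [14, 5, 9, 1, -1, 6]
T^⊗3:
  [-18, -18, -12, -15, -10, -18]
  [-9, -9, -3, -13, -7, -9]
  [1, -8, -4, -16, -14, -8]
  [2, -5, -1, -10, -11, -5]
  [-1, -8, -4, -19, -10, -10]
  [8, 1, 5, -10, -1, -1]
T^⊗4:
  [-24, -24, -18, -21, -16, -24]
  [-15, -15, -9, -16, -14, -15]
  [-5, -12, -8, -23, -17, -14]
  [-4, -9, -5, -20, -11, -11]
  [-7, -14, -10, -19, -20, -14]
  [2, -5, -1, -10, -11, -5]
T^⊗5:
  [-30, -30, -24, -27, -22, -30]
  [-21, -21, -15, -23, -17, -21]
  [-11, -18, -14, -26, -24, -18]
  [-10, -15, -11, -20, -21, -15]
  [-13, -18, -14, -29, -20, -20]
  [-4, -9, -5, -20, -11, -11]
Answer: row 2 of T^⊗5 = [-11, -18, -14, -26, -24, -18]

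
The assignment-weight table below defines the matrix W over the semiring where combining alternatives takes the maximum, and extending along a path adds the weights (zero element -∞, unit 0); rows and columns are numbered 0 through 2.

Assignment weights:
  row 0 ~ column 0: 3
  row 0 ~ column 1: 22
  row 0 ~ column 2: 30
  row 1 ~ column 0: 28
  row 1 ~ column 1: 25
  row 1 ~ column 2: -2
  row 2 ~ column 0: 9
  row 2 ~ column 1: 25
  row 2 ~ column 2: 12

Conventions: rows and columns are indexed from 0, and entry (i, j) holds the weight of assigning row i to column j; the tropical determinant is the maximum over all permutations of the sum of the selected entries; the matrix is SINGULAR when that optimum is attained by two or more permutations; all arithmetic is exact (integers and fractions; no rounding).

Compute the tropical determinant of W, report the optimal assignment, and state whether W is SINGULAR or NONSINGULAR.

σ = (0, 1, 2): 3 + 25 + 12 = 40
σ = (0, 2, 1): 3 + (-2) + 25 = 26
σ = (1, 0, 2): 22 + 28 + 12 = 62
σ = (1, 2, 0): 22 + (-2) + 9 = 29
σ = (2, 0, 1): 30 + 28 + 25 = 83
σ = (2, 1, 0): 30 + 25 + 9 = 64
Optimal value attained by: σ = (2, 0, 1).
Answer: det⊕(W) = 83; verdict: NONSINGULAR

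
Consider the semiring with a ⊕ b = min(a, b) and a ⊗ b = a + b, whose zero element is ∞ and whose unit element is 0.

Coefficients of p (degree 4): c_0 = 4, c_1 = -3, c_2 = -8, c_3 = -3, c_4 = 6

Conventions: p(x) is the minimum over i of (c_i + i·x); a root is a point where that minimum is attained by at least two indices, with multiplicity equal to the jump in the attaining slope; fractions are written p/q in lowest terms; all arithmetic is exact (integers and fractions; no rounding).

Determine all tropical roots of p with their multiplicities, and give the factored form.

hull edge (i=0, c=4) to (i=1, c=-3): slope -7, span 1
hull edge (i=1, c=-3) to (i=2, c=-8): slope -5, span 1
hull edge (i=2, c=-8) to (i=3, c=-3): slope 5, span 1
hull edge (i=3, c=-3) to (i=4, c=6): slope 9, span 1
Factored form: p(x) = 6 ⊗ (x ⊕ (-9)) ⊗ (x ⊕ (-5)) ⊗ (x ⊕ 5) ⊗ (x ⊕ 7)
Answer: roots = -9 (mult 1), -5 (mult 1), 5 (mult 1), 7 (mult 1)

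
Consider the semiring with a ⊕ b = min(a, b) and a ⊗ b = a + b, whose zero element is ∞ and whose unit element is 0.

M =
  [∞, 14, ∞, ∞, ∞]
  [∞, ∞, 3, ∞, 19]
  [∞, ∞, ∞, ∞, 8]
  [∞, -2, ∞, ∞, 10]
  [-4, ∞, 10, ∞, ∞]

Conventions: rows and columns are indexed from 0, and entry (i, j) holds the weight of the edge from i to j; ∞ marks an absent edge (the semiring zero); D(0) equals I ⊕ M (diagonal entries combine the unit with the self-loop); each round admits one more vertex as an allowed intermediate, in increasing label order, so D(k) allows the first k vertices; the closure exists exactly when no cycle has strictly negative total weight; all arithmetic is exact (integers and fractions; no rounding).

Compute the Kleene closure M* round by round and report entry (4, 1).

D(0):
  [0, 14, ∞, ∞, ∞]
  [∞, 0, 3, ∞, 19]
  [∞, ∞, 0, ∞, 8]
  [∞, -2, ∞, 0, 10]
  [-4, ∞, 10, ∞, 0]
D(1):
  [0, 14, ∞, ∞, ∞]
  [∞, 0, 3, ∞, 19]
  [∞, ∞, 0, ∞, 8]
  [∞, -2, ∞, 0, 10]
  [-4, 10, 10, ∞, 0]
D(2):
  [0, 14, 17, ∞, 33]
  [∞, 0, 3, ∞, 19]
  [∞, ∞, 0, ∞, 8]
  [∞, -2, 1, 0, 10]
  [-4, 10, 10, ∞, 0]
D(3):
  [0, 14, 17, ∞, 25]
  [∞, 0, 3, ∞, 11]
  [∞, ∞, 0, ∞, 8]
  [∞, -2, 1, 0, 9]
  [-4, 10, 10, ∞, 0]
D(4):
  [0, 14, 17, ∞, 25]
  [∞, 0, 3, ∞, 11]
  [∞, ∞, 0, ∞, 8]
  [∞, -2, 1, 0, 9]
  [-4, 10, 10, ∞, 0]
D(5):
  [0, 14, 17, ∞, 25]
  [7, 0, 3, ∞, 11]
  [4, 18, 0, ∞, 8]
  [5, -2, 1, 0, 9]
  [-4, 10, 10, ∞, 0]
Answer: M*[4][1] = 10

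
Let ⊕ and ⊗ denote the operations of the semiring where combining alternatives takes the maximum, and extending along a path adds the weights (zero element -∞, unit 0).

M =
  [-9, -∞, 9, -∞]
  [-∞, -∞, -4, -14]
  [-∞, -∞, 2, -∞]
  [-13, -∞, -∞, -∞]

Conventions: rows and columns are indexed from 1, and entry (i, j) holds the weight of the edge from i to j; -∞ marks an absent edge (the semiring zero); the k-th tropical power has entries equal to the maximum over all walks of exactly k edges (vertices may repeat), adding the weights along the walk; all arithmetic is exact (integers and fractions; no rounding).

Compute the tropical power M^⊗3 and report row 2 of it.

M^⊗2:
  [-18, -∞, 11, -∞]
  [-27, -∞, -2, -∞]
  [-∞, -∞, 4, -∞]
  [-22, -∞, -4, -∞]
M^⊗3:
  [-27, -∞, 13, -∞]
  [-36, -∞, 0, -∞]
  [-∞, -∞, 6, -∞]
  [-31, -∞, -2, -∞]
Answer: row 2 of M^⊗3 = [-36, -∞, 0, -∞]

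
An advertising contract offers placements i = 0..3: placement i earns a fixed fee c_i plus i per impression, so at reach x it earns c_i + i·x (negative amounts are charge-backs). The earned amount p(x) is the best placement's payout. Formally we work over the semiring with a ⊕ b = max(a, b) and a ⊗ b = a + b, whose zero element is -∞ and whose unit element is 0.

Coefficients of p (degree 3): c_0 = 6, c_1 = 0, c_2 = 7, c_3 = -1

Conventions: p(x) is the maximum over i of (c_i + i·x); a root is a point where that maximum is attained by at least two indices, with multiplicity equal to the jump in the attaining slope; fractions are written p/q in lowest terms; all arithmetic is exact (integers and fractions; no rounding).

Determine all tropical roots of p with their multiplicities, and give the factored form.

hull edge (i=0, c=6) to (i=2, c=7): slope 1/2, span 2
hull edge (i=2, c=7) to (i=3, c=-1): slope -8, span 1
Factored form: p(x) = -1 ⊗ (x ⊕ (-1/2)) ⊗ (x ⊕ (-1/2)) ⊗ (x ⊕ 8)
Answer: roots = -1/2 (mult 2), 8 (mult 1)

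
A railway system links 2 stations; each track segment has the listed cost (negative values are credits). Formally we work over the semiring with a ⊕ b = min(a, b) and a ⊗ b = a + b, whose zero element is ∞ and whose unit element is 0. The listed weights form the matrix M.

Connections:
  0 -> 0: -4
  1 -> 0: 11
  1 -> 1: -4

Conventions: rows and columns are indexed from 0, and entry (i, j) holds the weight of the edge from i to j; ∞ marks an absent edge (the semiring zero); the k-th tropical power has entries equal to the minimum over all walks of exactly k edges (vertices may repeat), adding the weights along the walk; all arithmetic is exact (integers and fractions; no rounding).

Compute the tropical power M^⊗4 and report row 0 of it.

M^⊗2:
  [-8, ∞]
  [7, -8]
M^⊗3:
  [-12, ∞]
  [3, -12]
M^⊗4:
  [-16, ∞]
  [-1, -16]
Answer: row 0 of M^⊗4 = [-16, ∞]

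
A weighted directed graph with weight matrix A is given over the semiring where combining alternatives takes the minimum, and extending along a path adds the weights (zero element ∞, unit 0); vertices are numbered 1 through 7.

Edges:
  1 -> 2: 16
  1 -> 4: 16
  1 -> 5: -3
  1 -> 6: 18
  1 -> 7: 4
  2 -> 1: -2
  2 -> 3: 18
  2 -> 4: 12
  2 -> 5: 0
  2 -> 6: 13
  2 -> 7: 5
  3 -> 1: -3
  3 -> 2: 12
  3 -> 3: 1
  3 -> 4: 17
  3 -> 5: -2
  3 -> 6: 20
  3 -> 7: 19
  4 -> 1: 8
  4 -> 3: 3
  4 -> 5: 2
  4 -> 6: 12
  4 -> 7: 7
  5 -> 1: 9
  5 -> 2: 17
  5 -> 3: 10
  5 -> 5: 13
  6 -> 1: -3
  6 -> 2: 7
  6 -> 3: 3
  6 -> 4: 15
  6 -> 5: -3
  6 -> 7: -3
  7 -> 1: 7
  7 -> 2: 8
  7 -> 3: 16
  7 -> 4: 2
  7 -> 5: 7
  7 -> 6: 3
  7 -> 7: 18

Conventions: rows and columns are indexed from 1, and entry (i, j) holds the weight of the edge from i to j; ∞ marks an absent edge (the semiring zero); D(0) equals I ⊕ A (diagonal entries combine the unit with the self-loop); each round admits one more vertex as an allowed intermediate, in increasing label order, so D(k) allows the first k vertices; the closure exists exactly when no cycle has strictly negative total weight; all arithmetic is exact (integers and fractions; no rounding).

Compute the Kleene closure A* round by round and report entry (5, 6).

D(0):
  [0, 16, ∞, 16, -3, 18, 4]
  [-2, 0, 18, 12, 0, 13, 5]
  [-3, 12, 0, 17, -2, 20, 19]
  [8, ∞, 3, 0, 2, 12, 7]
  [9, 17, 10, ∞, 0, ∞, ∞]
  [-3, 7, 3, 15, -3, 0, -3]
  [7, 8, 16, 2, 7, 3, 0]
D(1):
  [0, 16, ∞, 16, -3, 18, 4]
  [-2, 0, 18, 12, -5, 13, 2]
  [-3, 12, 0, 13, -6, 15, 1]
  [8, 24, 3, 0, 2, 12, 7]
  [9, 17, 10, 25, 0, 27, 13]
  [-3, 7, 3, 13, -6, 0, -3]
  [7, 8, 16, 2, 4, 3, 0]
D(2):
  [0, 16, 34, 16, -3, 18, 4]
  [-2, 0, 18, 12, -5, 13, 2]
  [-3, 12, 0, 13, -6, 15, 1]
  [8, 24, 3, 0, 2, 12, 7]
  [9, 17, 10, 25, 0, 27, 13]
  [-3, 7, 3, 13, -6, 0, -3]
  [6, 8, 16, 2, 3, 3, 0]
D(3):
  [0, 16, 34, 16, -3, 18, 4]
  [-2, 0, 18, 12, -5, 13, 2]
  [-3, 12, 0, 13, -6, 15, 1]
  [0, 15, 3, 0, -3, 12, 4]
  [7, 17, 10, 23, 0, 25, 11]
  [-3, 7, 3, 13, -6, 0, -3]
  [6, 8, 16, 2, 3, 3, 0]
D(4):
  [0, 16, 19, 16, -3, 18, 4]
  [-2, 0, 15, 12, -5, 13, 2]
  [-3, 12, 0, 13, -6, 15, 1]
  [0, 15, 3, 0, -3, 12, 4]
  [7, 17, 10, 23, 0, 25, 11]
  [-3, 7, 3, 13, -6, 0, -3]
  [2, 8, 5, 2, -1, 3, 0]
D(5):
  [0, 14, 7, 16, -3, 18, 4]
  [-2, 0, 5, 12, -5, 13, 2]
  [-3, 11, 0, 13, -6, 15, 1]
  [0, 14, 3, 0, -3, 12, 4]
  [7, 17, 10, 23, 0, 25, 11]
  [-3, 7, 3, 13, -6, 0, -3]
  [2, 8, 5, 2, -1, 3, 0]
D(6):
  [0, 14, 7, 16, -3, 18, 4]
  [-2, 0, 5, 12, -5, 13, 2]
  [-3, 11, 0, 13, -6, 15, 1]
  [0, 14, 3, 0, -3, 12, 4]
  [7, 17, 10, 23, 0, 25, 11]
  [-3, 7, 3, 13, -6, 0, -3]
  [0, 8, 5, 2, -3, 3, 0]
D(7):
  [0, 12, 7, 6, -3, 7, 4]
  [-2, 0, 5, 4, -5, 5, 2]
  [-3, 9, 0, 3, -6, 4, 1]
  [0, 12, 3, 0, -3, 7, 4]
  [7, 17, 10, 13, 0, 14, 11]
  [-3, 5, 2, -1, -6, 0, -3]
  [0, 8, 5, 2, -3, 3, 0]
Answer: A*[5][6] = 14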